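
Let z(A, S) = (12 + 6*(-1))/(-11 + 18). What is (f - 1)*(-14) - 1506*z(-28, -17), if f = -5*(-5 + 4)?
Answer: -9428/7 ≈ -1346.9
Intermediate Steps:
f = 5 (f = -5*(-1) = 5)
z(A, S) = 6/7 (z(A, S) = (12 - 6)/7 = 6*(⅐) = 6/7)
(f - 1)*(-14) - 1506*z(-28, -17) = (5 - 1)*(-14) - 1506*6/7 = 4*(-14) - 9036/7 = -56 - 9036/7 = -9428/7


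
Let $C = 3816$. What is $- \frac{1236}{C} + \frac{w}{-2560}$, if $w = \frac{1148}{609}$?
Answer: $- \frac{958013}{2951040} \approx -0.32464$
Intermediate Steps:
$w = \frac{164}{87}$ ($w = 1148 \cdot \frac{1}{609} = \frac{164}{87} \approx 1.8851$)
$- \frac{1236}{C} + \frac{w}{-2560} = - \frac{1236}{3816} + \frac{164}{87 \left(-2560\right)} = \left(-1236\right) \frac{1}{3816} + \frac{164}{87} \left(- \frac{1}{2560}\right) = - \frac{103}{318} - \frac{41}{55680} = - \frac{958013}{2951040}$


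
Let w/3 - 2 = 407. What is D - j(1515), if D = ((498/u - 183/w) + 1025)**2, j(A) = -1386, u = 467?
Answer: 38448248278061374/36482146009 ≈ 1.0539e+6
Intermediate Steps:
w = 1227 (w = 6 + 3*407 = 6 + 1221 = 1227)
D = 38397684023692900/36482146009 (D = ((498/467 - 183/1227) + 1025)**2 = ((498*(1/467) - 183*1/1227) + 1025)**2 = ((498/467 - 61/409) + 1025)**2 = (175195/191003 + 1025)**2 = (195953270/191003)**2 = 38397684023692900/36482146009 ≈ 1.0525e+6)
D - j(1515) = 38397684023692900/36482146009 - 1*(-1386) = 38397684023692900/36482146009 + 1386 = 38448248278061374/36482146009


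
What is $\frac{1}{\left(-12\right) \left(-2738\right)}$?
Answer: $\frac{1}{32856} \approx 3.0436 \cdot 10^{-5}$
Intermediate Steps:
$\frac{1}{\left(-12\right) \left(-2738\right)} = \frac{1}{32856}$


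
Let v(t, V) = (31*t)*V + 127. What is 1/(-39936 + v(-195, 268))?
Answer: -1/1659869 ≈ -6.0246e-7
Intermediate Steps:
v(t, V) = 127 + 31*V*t (v(t, V) = 31*V*t + 127 = 127 + 31*V*t)
1/(-39936 + v(-195, 268)) = 1/(-39936 + (127 + 31*268*(-195))) = 1/(-39936 + (127 - 1620060)) = 1/(-39936 - 1619933) = 1/(-1659869) = -1/1659869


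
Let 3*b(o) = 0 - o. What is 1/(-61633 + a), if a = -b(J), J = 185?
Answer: -3/184714 ≈ -1.6241e-5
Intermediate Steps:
b(o) = -o/3 (b(o) = (0 - o)/3 = (-o)/3 = -o/3)
a = 185/3 (a = -(-1)*185/3 = -1*(-185/3) = 185/3 ≈ 61.667)
1/(-61633 + a) = 1/(-61633 + 185/3) = 1/(-184714/3) = -3/184714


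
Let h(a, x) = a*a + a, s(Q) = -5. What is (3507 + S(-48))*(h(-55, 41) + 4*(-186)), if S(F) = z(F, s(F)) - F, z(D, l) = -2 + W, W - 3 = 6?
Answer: 7929012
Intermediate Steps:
W = 9 (W = 3 + 6 = 9)
z(D, l) = 7 (z(D, l) = -2 + 9 = 7)
h(a, x) = a + a**2 (h(a, x) = a**2 + a = a + a**2)
S(F) = 7 - F
(3507 + S(-48))*(h(-55, 41) + 4*(-186)) = (3507 + (7 - 1*(-48)))*(-55*(1 - 55) + 4*(-186)) = (3507 + (7 + 48))*(-55*(-54) - 744) = (3507 + 55)*(2970 - 744) = 3562*2226 = 7929012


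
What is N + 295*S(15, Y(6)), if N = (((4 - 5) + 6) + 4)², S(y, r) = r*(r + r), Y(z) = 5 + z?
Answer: 71471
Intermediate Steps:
S(y, r) = 2*r² (S(y, r) = r*(2*r) = 2*r²)
N = 81 (N = ((-1 + 6) + 4)² = (5 + 4)² = 9² = 81)
N + 295*S(15, Y(6)) = 81 + 295*(2*(5 + 6)²) = 81 + 295*(2*11²) = 81 + 295*(2*121) = 81 + 295*242 = 81 + 71390 = 71471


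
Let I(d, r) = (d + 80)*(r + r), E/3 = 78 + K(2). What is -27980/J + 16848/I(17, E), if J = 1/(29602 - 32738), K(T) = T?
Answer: 85112921951/970 ≈ 8.7745e+7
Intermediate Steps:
J = -1/3136 (J = 1/(-3136) = -1/3136 ≈ -0.00031888)
E = 240 (E = 3*(78 + 2) = 3*80 = 240)
I(d, r) = 2*r*(80 + d) (I(d, r) = (80 + d)*(2*r) = 2*r*(80 + d))
-27980/J + 16848/I(17, E) = -27980/(-1/3136) + 16848/((2*240*(80 + 17))) = -27980*(-3136) + 16848/((2*240*97)) = 87745280 + 16848/46560 = 87745280 + 16848*(1/46560) = 87745280 + 351/970 = 85112921951/970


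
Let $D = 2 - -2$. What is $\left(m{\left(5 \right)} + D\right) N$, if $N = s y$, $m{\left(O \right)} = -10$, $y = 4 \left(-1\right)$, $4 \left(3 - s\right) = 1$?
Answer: $66$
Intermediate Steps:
$s = \frac{11}{4}$ ($s = 3 - \frac{1}{4} = \frac{11}{4} \approx 2.75$)
$y = -4$
$D = 4$ ($D = 2 + 2 = 4$)
$N = -11$ ($N = \frac{11}{4} \left(-4\right) = -11$)
$\left(m{\left(5 \right)} + D\right) N = \left(-10 + 4\right) \left(-11\right) = \left(-6\right) \left(-11\right) = 66$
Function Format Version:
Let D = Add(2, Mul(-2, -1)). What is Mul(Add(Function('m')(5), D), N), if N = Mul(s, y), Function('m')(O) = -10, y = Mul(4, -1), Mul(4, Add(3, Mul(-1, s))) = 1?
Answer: 66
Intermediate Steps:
s = Rational(11, 4) (s = Add(3, Mul(Rational(-1, 4), 1)) = Add(3, Rational(-1, 4)) = Rational(11, 4) ≈ 2.7500)
y = -4
D = 4 (D = Add(2, 2) = 4)
N = -11 (N = Mul(Rational(11, 4), -4) = -11)
Mul(Add(Function('m')(5), D), N) = Mul(Add(-10, 4), -11) = Mul(-6, -11) = 66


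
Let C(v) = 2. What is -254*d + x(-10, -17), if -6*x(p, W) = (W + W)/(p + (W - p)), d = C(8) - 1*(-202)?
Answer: -155449/3 ≈ -51816.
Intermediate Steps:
d = 204 (d = 2 - 1*(-202) = 2 + 202 = 204)
x(p, W) = -⅓ (x(p, W) = -(W + W)/(6*(p + (W - p))) = -2*W/(6*W) = -⅙*2 = -⅓)
-254*d + x(-10, -17) = -254*204 - ⅓ = -51816 - ⅓ = -155449/3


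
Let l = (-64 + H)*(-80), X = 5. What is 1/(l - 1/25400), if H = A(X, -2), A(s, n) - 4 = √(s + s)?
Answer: 3096767974600/14823195916160001 + 51612800000*√10/14823195916160001 ≈ 0.00021992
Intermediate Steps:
A(s, n) = 4 + √2*√s (A(s, n) = 4 + √(s + s) = 4 + √(2*s) = 4 + √2*√s)
H = 4 + √10 (H = 4 + √2*√5 = 4 + √10 ≈ 7.1623)
l = 4800 - 80*√10 (l = (-64 + (4 + √10))*(-80) = (-60 + √10)*(-80) = 4800 - 80*√10 ≈ 4547.0)
1/(l - 1/25400) = 1/((4800 - 80*√10) - 1/25400) = 1/(121919999/25400 - 80*√10)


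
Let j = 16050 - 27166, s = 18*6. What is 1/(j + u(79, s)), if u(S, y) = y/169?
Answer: -169/1878496 ≈ -8.9966e-5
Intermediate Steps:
s = 108
u(S, y) = y/169 (u(S, y) = y*(1/169) = y/169)
j = -11116
1/(j + u(79, s)) = 1/(-11116 + (1/169)*108) = 1/(-11116 + 108/169) = 1/(-1878496/169) = -169/1878496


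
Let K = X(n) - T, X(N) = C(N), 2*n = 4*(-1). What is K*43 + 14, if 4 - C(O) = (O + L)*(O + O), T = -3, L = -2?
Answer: -373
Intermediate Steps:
n = -2 (n = (4*(-1))/2 = (1/2)*(-4) = -2)
C(O) = 4 - 2*O*(-2 + O) (C(O) = 4 - (O - 2)*(O + O) = 4 - (-2 + O)*2*O = 4 - 2*O*(-2 + O))
X(N) = 4 - 2*N**2 + 4*N
K = -9 (K = (4 - 2*(-2)**2 + 4*(-2)) - 1*(-3) = (4 - 2*4 - 8) + 3 = (4 - 8 - 8) + 3 = -12 + 3 = -9)
K*43 + 14 = -9*43 + 14 = -387 + 14 = -373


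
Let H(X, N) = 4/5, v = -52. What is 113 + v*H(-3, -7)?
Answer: 357/5 ≈ 71.400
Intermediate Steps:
H(X, N) = 4/5 (H(X, N) = 4*(1/5) = 4/5)
113 + v*H(-3, -7) = 113 - 52*4/5 = 113 - 208/5 = 357/5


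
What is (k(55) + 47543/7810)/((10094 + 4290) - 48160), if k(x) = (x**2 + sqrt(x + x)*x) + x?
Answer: -24102343/263790560 - 55*sqrt(110)/33776 ≈ -0.10845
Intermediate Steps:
k(x) = x + x**2 + sqrt(2)*x**(3/2) (k(x) = (x**2 + sqrt(2*x)*x) + x = (x**2 + (sqrt(2)*sqrt(x))*x) + x = (x**2 + sqrt(2)*x**(3/2)) + x = x + x**2 + sqrt(2)*x**(3/2))
(k(55) + 47543/7810)/((10094 + 4290) - 48160) = ((55 + 55**2 + sqrt(2)*55**(3/2)) + 47543/7810)/((10094 + 4290) - 48160) = ((55 + 3025 + sqrt(2)*(55*sqrt(55))) + 47543*(1/7810))/(14384 - 48160) = ((55 + 3025 + 55*sqrt(110)) + 47543/7810)/(-33776) = ((3080 + 55*sqrt(110)) + 47543/7810)*(-1/33776) = (24102343/7810 + 55*sqrt(110))*(-1/33776) = -24102343/263790560 - 55*sqrt(110)/33776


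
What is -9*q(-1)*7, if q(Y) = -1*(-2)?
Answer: -126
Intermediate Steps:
q(Y) = 2
-9*q(-1)*7 = -9*2*7 = -18*7 = -126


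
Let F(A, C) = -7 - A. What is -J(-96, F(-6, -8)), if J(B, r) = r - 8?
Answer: 9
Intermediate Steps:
J(B, r) = -8 + r
-J(-96, F(-6, -8)) = -(-8 + (-7 - 1*(-6))) = -(-8 + (-7 + 6)) = -(-8 - 1) = -1*(-9) = 9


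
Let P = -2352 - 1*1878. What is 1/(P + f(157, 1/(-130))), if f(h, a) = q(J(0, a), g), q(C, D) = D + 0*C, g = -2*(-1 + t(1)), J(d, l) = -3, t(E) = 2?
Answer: -1/4232 ≈ -0.00023629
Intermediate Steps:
g = -2 (g = -2*(-1 + 2) = -2*1 = -2)
q(C, D) = D (q(C, D) = D + 0 = D)
f(h, a) = -2
P = -4230 (P = -2352 - 1878 = -4230)
1/(P + f(157, 1/(-130))) = 1/(-4230 - 2) = 1/(-4232) = -1/4232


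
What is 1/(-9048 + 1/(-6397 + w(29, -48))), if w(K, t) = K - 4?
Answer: -6372/57653857 ≈ -0.00011052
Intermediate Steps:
w(K, t) = -4 + K
1/(-9048 + 1/(-6397 + w(29, -48))) = 1/(-9048 + 1/(-6397 + (-4 + 29))) = 1/(-9048 + 1/(-6397 + 25)) = 1/(-9048 + 1/(-6372)) = 1/(-9048 - 1/6372) = 1/(-57653857/6372) = -6372/57653857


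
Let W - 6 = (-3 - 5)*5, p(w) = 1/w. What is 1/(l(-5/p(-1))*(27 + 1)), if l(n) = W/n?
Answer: -5/952 ≈ -0.0052521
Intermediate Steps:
p(w) = 1/w
W = -34 (W = 6 + (-3 - 5)*5 = 6 - 8*5 = 6 - 40 = -34)
l(n) = -34/n
1/(l(-5/p(-1))*(27 + 1)) = 1/((-34/((-5/(1/(-1)))))*(27 + 1)) = 1/(-34/((-5/(-1)))*28) = 1/(-34/((-5*(-1)))*28) = 1/(-34/5*28) = 1/(-952/5) = -5/952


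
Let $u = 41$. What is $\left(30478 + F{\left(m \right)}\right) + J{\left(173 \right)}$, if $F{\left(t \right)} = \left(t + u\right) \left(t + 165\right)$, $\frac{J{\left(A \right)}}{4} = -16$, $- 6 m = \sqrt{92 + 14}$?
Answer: $\frac{669275}{18} - \frac{103 \sqrt{106}}{3} \approx 36828.0$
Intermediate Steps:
$m = - \frac{\sqrt{106}}{6}$ ($m = - \frac{\sqrt{92 + 14}}{6} = - \frac{\sqrt{106}}{6} \approx -1.7159$)
$J{\left(A \right)} = -64$ ($J{\left(A \right)} = 4 \left(-16\right) = -64$)
$F{\left(t \right)} = \left(41 + t\right) \left(165 + t\right)$ ($F{\left(t \right)} = \left(t + 41\right) \left(t + 165\right) = \left(41 + t\right) \left(165 + t\right)$)
$\left(30478 + F{\left(m \right)}\right) + J{\left(173 \right)} = \left(30478 + \left(6765 + \left(- \frac{\sqrt{106}}{6}\right)^{2} + 206 \left(- \frac{\sqrt{106}}{6}\right)\right)\right) - 64 = \left(30478 + \left(6765 + \frac{53}{18} - \frac{103 \sqrt{106}}{3}\right)\right) - 64 = \left(30478 + \left(\frac{121823}{18} - \frac{103 \sqrt{106}}{3}\right)\right) - 64 = \left(\frac{670427}{18} - \frac{103 \sqrt{106}}{3}\right) - 64 = \frac{669275}{18} - \frac{103 \sqrt{106}}{3}$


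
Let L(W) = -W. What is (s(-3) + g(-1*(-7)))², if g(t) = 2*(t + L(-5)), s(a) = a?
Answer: 441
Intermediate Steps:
g(t) = 10 + 2*t (g(t) = 2*(t - 1*(-5)) = 2*(t + 5) = 2*(5 + t) = 10 + 2*t)
(s(-3) + g(-1*(-7)))² = (-3 + (10 + 2*(-1*(-7))))² = (-3 + (10 + 2*7))² = (-3 + (10 + 14))² = (-3 + 24)² = 21² = 441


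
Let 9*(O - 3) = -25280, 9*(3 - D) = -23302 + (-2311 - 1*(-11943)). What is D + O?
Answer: -1284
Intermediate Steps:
D = 13697/9 (D = 3 - (-23302 + (-2311 - 1*(-11943)))/9 = 3 - (-23302 + (-2311 + 11943))/9 = 3 - (-23302 + 9632)/9 = 3 - 1/9*(-13670) = 3 + 13670/9 = 13697/9 ≈ 1521.9)
O = -25253/9 (O = 3 + (1/9)*(-25280) = 3 - 25280/9 = -25253/9 ≈ -2805.9)
D + O = 13697/9 - 25253/9 = -1284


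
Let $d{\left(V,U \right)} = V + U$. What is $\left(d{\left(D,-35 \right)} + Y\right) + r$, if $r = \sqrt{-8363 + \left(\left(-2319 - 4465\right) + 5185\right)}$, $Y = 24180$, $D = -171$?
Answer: $23974 + i \sqrt{9962} \approx 23974.0 + 99.81 i$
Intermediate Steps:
$r = i \sqrt{9962}$ ($r = \sqrt{-8363 + \left(-6784 + 5185\right)} = \sqrt{-8363 - 1599} = \sqrt{-9962} = i \sqrt{9962} \approx 99.81 i$)
$d{\left(V,U \right)} = U + V$
$\left(d{\left(D,-35 \right)} + Y\right) + r = \left(\left(-35 - 171\right) + 24180\right) + i \sqrt{9962} = \left(-206 + 24180\right) + i \sqrt{9962} = 23974 + i \sqrt{9962}$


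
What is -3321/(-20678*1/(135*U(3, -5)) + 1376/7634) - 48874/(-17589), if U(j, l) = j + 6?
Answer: 274716330214439/1373560293534 ≈ 200.00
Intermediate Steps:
U(j, l) = 6 + j
-3321/(-20678*1/(135*U(3, -5)) + 1376/7634) - 48874/(-17589) = -3321/(-20678*1/(135*(6 + 3)) + 1376/7634) - 48874/(-17589) = -3321/(-20678/(135*9) + 1376*(1/7634)) - 48874*(-1/17589) = -3321/(-20678/1215 + 688/3817) + 48874/17589 = -3321/(-78092006/4637655) + 48874/17589 = -3321*(-4637655/78092006) + 48874/17589 = 15401652255/78092006 + 48874/17589 = 274716330214439/1373560293534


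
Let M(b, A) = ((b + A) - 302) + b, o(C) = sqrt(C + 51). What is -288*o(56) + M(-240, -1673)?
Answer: -2455 - 288*sqrt(107) ≈ -5434.1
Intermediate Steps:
o(C) = sqrt(51 + C)
M(b, A) = -302 + A + 2*b (M(b, A) = ((A + b) - 302) + b = (-302 + A + b) + b = -302 + A + 2*b)
-288*o(56) + M(-240, -1673) = -288*sqrt(51 + 56) + (-302 - 1673 + 2*(-240)) = -288*sqrt(107) + (-302 - 1673 - 480) = -288*sqrt(107) - 2455 = -2455 - 288*sqrt(107)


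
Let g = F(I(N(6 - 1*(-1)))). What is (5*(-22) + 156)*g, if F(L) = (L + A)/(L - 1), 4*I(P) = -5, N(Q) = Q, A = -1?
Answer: 46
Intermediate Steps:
I(P) = -5/4 (I(P) = (1/4)*(-5) = -5/4)
F(L) = 1 (F(L) = (L - 1)/(L - 1) = (-1 + L)/(-1 + L) = 1)
g = 1
(5*(-22) + 156)*g = (5*(-22) + 156)*1 = (-110 + 156)*1 = 46*1 = 46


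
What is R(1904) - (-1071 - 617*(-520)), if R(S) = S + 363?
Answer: -317502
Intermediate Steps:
R(S) = 363 + S
R(1904) - (-1071 - 617*(-520)) = (363 + 1904) - (-1071 - 617*(-520)) = 2267 - (-1071 + 320840) = 2267 - 1*319769 = 2267 - 319769 = -317502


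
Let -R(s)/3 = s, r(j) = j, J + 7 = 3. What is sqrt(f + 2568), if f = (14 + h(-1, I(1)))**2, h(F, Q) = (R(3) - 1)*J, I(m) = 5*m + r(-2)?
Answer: 2*sqrt(1371) ≈ 74.054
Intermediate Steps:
J = -4 (J = -7 + 3 = -4)
I(m) = -2 + 5*m (I(m) = 5*m - 2 = -2 + 5*m)
R(s) = -3*s
h(F, Q) = 40 (h(F, Q) = (-3*3 - 1)*(-4) = (-9 - 1)*(-4) = -10*(-4) = 40)
f = 2916 (f = (14 + 40)**2 = 54**2 = 2916)
sqrt(f + 2568) = sqrt(2916 + 2568) = sqrt(5484) = 2*sqrt(1371)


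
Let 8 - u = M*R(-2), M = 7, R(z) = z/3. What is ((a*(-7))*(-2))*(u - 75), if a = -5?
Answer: 13090/3 ≈ 4363.3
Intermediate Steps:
R(z) = z/3 (R(z) = z*(⅓) = z/3)
u = 38/3 (u = 8 - 7*(⅓)*(-2) = 8 - 7*(-2)/3 = 8 - 1*(-14/3) = 8 + 14/3 = 38/3 ≈ 12.667)
((a*(-7))*(-2))*(u - 75) = (-5*(-7)*(-2))*(38/3 - 75) = (35*(-2))*(-187/3) = -70*(-187/3) = 13090/3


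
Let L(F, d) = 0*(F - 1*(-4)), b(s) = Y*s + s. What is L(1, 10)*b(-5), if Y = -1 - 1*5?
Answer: 0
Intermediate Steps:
Y = -6 (Y = -1 - 5 = -6)
b(s) = -5*s (b(s) = -6*s + s = -5*s)
L(F, d) = 0 (L(F, d) = 0*(F + 4) = 0*(4 + F) = 0)
L(1, 10)*b(-5) = 0*(-5*(-5)) = 0*25 = 0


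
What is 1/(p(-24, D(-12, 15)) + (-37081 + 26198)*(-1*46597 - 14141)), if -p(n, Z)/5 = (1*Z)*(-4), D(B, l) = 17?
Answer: 1/661011994 ≈ 1.5128e-9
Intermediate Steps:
p(n, Z) = 20*Z (p(n, Z) = -5*1*Z*(-4) = -5*Z*(-4) = -(-20)*Z = 20*Z)
1/(p(-24, D(-12, 15)) + (-37081 + 26198)*(-1*46597 - 14141)) = 1/(20*17 + (-37081 + 26198)*(-1*46597 - 14141)) = 1/(340 - 10883*(-46597 - 14141)) = 1/(340 - 10883*(-60738)) = 1/(340 + 661011654) = 1/661011994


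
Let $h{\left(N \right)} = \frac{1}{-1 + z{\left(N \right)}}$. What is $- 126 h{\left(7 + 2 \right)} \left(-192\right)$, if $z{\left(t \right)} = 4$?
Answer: $8064$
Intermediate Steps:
$h{\left(N \right)} = \frac{1}{3}$ ($h{\left(N \right)} = \frac{1}{-1 + 4} = \frac{1}{3}$)
$- 126 h{\left(7 + 2 \right)} \left(-192\right) = \left(-126\right) \frac{1}{3} \left(-192\right) = \left(-42\right) \left(-192\right) = 8064$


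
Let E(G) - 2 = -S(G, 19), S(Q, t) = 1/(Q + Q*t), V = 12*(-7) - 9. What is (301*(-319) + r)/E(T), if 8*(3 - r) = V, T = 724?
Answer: -1390143350/28959 ≈ -48004.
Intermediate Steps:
V = -93 (V = -84 - 9 = -93)
r = 117/8 (r = 3 - 1/8*(-93) = 3 + 93/8 = 117/8 ≈ 14.625)
E(G) = 2 - 1/(20*G) (E(G) = 2 - 1/(G*(1 + 19)) = 2 - 1/(G*20) = 2 - 1/(20*G))
(301*(-319) + r)/E(T) = (301*(-319) + 117/8)/(2 - 1/20/724) = (-96019 + 117/8)/(2 - 1/20*1/724) = -768035/(8*(2 - 1/14480)) = -768035/(8*28959/14480) = -768035/8*14480/28959 = -1390143350/28959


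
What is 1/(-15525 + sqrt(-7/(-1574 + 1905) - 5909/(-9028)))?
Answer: -46392860700/720249160474817 - 2*sqrt(1413961010761)/720249160474817 ≈ -6.4416e-5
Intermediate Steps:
1/(-15525 + sqrt(-7/(-1574 + 1905) - 5909/(-9028))) = 1/(-15525 + sqrt(-7/331 - 5909*(-1/9028))) = 1/(-15525 + sqrt(-7*1/331 + 5909/9028)) = 1/(-15525 + sqrt(-7/331 + 5909/9028)) = 1/(-15525 + sqrt(1892683/2988268)) = 1/(-15525 + sqrt(1413961010761)/1494134)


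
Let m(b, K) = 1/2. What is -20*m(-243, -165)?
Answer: -10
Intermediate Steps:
m(b, K) = ½
-20*m(-243, -165) = -20*½ = -10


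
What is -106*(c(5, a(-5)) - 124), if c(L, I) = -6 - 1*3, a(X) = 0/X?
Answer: 14098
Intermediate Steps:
a(X) = 0
c(L, I) = -9 (c(L, I) = -6 - 3 = -9)
-106*(c(5, a(-5)) - 124) = -106*(-9 - 124) = -106*(-133) = 14098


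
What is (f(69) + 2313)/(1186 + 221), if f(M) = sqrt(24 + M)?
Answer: 771/469 + sqrt(93)/1407 ≈ 1.6508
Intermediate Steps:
(f(69) + 2313)/(1186 + 221) = (sqrt(24 + 69) + 2313)/(1186 + 221) = (sqrt(93) + 2313)/1407 = (2313 + sqrt(93))*(1/1407) = 771/469 + sqrt(93)/1407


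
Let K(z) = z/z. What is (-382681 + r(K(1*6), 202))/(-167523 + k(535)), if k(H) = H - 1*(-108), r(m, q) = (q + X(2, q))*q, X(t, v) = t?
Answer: 341473/166880 ≈ 2.0462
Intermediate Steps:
K(z) = 1
r(m, q) = q*(2 + q) (r(m, q) = (q + 2)*q = (2 + q)*q = q*(2 + q))
k(H) = 108 + H (k(H) = H + 108 = 108 + H)
(-382681 + r(K(1*6), 202))/(-167523 + k(535)) = (-382681 + 202*(2 + 202))/(-167523 + (108 + 535)) = (-382681 + 202*204)/(-167523 + 643) = (-382681 + 41208)/(-166880) = -341473*(-1/166880) = 341473/166880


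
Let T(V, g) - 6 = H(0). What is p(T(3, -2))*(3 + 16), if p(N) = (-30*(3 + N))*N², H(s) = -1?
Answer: -114000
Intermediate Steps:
T(V, g) = 5 (T(V, g) = 6 - 1 = 5)
p(N) = N²*(-90 - 30*N) (p(N) = (-5*(18 + 6*N))*N² = (-90 - 30*N)*N² = N²*(-90 - 30*N))
p(T(3, -2))*(3 + 16) = (30*5²*(-3 - 1*5))*(3 + 16) = (30*25*(-3 - 5))*19 = (30*25*(-8))*19 = -6000*19 = -114000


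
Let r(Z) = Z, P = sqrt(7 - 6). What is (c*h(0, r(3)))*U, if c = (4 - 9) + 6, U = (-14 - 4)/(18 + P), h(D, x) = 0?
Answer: 0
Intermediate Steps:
P = 1 (P = sqrt(1) = 1)
U = -18/19 (U = (-14 - 4)/(18 + 1) = -18/19 ≈ -0.94737)
c = 1 (c = -5 + 6 = 1)
(c*h(0, r(3)))*U = (1*0)*(-18/19) = 0*(-18/19) = 0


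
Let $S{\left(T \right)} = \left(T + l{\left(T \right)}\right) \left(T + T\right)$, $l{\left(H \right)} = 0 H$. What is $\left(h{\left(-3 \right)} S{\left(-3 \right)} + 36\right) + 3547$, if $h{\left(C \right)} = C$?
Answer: $3529$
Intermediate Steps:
$l{\left(H \right)} = 0$
$S{\left(T \right)} = 2 T^{2}$ ($S{\left(T \right)} = \left(T + 0\right) \left(T + T\right) = T 2 T = 2 T^{2}$)
$\left(h{\left(-3 \right)} S{\left(-3 \right)} + 36\right) + 3547 = \left(- 3 \cdot 2 \left(-3\right)^{2} + 36\right) + 3547 = \left(- 3 \cdot 2 \cdot 9 + 36\right) + 3547 = \left(\left(-3\right) 18 + 36\right) + 3547 = \left(-54 + 36\right) + 3547 = -18 + 3547 = 3529$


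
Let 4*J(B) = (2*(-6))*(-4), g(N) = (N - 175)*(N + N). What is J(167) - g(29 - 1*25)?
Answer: 1380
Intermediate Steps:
g(N) = 2*N*(-175 + N) (g(N) = (-175 + N)*(2*N) = 2*N*(-175 + N))
J(B) = 12 (J(B) = ((2*(-6))*(-4))/4 = (-12*(-4))/4 = (¼)*48 = 12)
J(167) - g(29 - 1*25) = 12 - 2*(29 - 1*25)*(-175 + (29 - 1*25)) = 12 - 2*(29 - 25)*(-175 + (29 - 25)) = 12 - 2*4*(-175 + 4) = 12 - 2*4*(-171) = 12 - 1*(-1368) = 12 + 1368 = 1380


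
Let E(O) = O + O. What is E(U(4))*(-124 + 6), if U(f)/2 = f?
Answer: -1888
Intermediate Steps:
U(f) = 2*f
E(O) = 2*O
E(U(4))*(-124 + 6) = (2*(2*4))*(-124 + 6) = (2*8)*(-118) = 16*(-118) = -1888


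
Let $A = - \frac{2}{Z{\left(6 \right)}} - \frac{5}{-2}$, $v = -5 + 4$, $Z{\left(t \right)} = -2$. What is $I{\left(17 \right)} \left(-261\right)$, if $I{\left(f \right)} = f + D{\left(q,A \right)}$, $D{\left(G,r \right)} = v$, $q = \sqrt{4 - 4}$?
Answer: $-4176$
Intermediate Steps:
$v = -1$
$A = \frac{7}{2}$ ($A = - \frac{2}{-2} - \frac{5}{-2} = \left(-2\right) \left(- \frac{1}{2}\right) - - \frac{5}{2} = 1 + \frac{5}{2} = \frac{7}{2} \approx 3.5$)
$q = 0$ ($q = \sqrt{0} = 0$)
$D{\left(G,r \right)} = -1$
$I{\left(f \right)} = -1 + f$ ($I{\left(f \right)} = f - 1 = -1 + f$)
$I{\left(17 \right)} \left(-261\right) = \left(-1 + 17\right) \left(-261\right) = 16 \left(-261\right) = -4176$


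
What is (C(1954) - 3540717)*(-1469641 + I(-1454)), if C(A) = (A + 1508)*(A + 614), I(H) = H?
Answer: -7869915450405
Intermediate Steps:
C(A) = (614 + A)*(1508 + A) (C(A) = (1508 + A)*(614 + A) = (614 + A)*(1508 + A))
(C(1954) - 3540717)*(-1469641 + I(-1454)) = ((925912 + 1954² + 2122*1954) - 3540717)*(-1469641 - 1454) = ((925912 + 3818116 + 4146388) - 3540717)*(-1471095) = (8890416 - 3540717)*(-1471095) = 5349699*(-1471095) = -7869915450405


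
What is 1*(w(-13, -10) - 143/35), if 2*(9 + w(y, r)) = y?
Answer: -1371/70 ≈ -19.586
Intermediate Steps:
w(y, r) = -9 + y/2
1*(w(-13, -10) - 143/35) = 1*((-9 + (½)*(-13)) - 143/35) = 1*((-9 - 13/2) - 143/35) = 1*(-31/2 - 1*143/35) = 1*(-31/2 - 143/35) = 1*(-1371/70) = -1371/70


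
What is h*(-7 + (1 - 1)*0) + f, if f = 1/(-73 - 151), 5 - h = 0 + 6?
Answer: 1567/224 ≈ 6.9955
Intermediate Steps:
h = -1 (h = 5 - (0 + 6) = 5 - 1*6 = 5 - 6 = -1)
f = -1/224 (f = 1/(-224) = -1/224 ≈ -0.0044643)
h*(-7 + (1 - 1)*0) + f = -(-7 + (1 - 1)*0) - 1/224 = -(-7 + 0*0) - 1/224 = -(-7 + 0) - 1/224 = -1*(-7) - 1/224 = 7 - 1/224 = 1567/224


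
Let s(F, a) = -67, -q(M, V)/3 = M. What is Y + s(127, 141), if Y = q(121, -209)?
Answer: -430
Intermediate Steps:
q(M, V) = -3*M
Y = -363 (Y = -3*121 = -363)
Y + s(127, 141) = -363 - 67 = -430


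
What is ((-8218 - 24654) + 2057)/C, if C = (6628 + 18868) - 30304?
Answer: 30815/4808 ≈ 6.4091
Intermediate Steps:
C = -4808 (C = 25496 - 30304 = -4808)
((-8218 - 24654) + 2057)/C = ((-8218 - 24654) + 2057)/(-4808) = (-32872 + 2057)*(-1/4808) = -30815*(-1/4808) = 30815/4808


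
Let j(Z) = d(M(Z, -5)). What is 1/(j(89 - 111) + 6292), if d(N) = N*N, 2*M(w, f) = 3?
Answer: 4/25177 ≈ 0.00015888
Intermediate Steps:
M(w, f) = 3/2 (M(w, f) = (1/2)*3 = 3/2)
d(N) = N**2
j(Z) = 9/4 (j(Z) = (3/2)**2 = 9/4)
1/(j(89 - 111) + 6292) = 1/(9/4 + 6292) = 1/(25177/4) = 4/25177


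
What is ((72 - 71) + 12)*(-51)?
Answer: -663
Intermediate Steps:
((72 - 71) + 12)*(-51) = (1 + 12)*(-51) = 13*(-51) = -663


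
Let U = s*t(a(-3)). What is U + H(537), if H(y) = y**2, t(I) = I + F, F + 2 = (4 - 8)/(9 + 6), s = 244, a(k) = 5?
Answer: 4335539/15 ≈ 2.8904e+5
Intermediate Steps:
F = -34/15 (F = -2 + (4 - 8)/(9 + 6) = -2 - 4/15 = -34/15 ≈ -2.2667)
t(I) = -34/15 + I (t(I) = I - 34/15 = -34/15 + I)
U = 10004/15 (U = 244*(-34/15 + 5) = 244*(41/15) = 10004/15 ≈ 666.93)
U + H(537) = 10004/15 + 537**2 = 10004/15 + 288369 = 4335539/15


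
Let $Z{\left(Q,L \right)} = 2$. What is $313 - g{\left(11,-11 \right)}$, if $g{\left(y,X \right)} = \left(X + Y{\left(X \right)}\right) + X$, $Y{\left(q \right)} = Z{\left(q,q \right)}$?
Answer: $333$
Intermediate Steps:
$Y{\left(q \right)} = 2$
$g{\left(y,X \right)} = 2 + 2 X$ ($g{\left(y,X \right)} = \left(X + 2\right) + X = \left(2 + X\right) + X = 2 + 2 X$)
$313 - g{\left(11,-11 \right)} = 313 - \left(2 + 2 \left(-11\right)\right) = 313 - \left(2 - 22\right) = 313 - -20 = 313 + 20 = 333$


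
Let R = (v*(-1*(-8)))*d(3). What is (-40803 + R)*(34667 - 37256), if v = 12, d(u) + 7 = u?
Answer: 106633143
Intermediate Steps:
d(u) = -7 + u
R = -384 (R = (12*(-1*(-8)))*(-7 + 3) = (12*8)*(-4) = 96*(-4) = -384)
(-40803 + R)*(34667 - 37256) = (-40803 - 384)*(34667 - 37256) = -41187*(-2589) = 106633143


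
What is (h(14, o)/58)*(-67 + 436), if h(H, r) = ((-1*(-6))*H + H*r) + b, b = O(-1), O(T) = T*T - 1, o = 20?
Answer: 67158/29 ≈ 2315.8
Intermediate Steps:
O(T) = -1 + T² (O(T) = T² - 1 = -1 + T²)
b = 0 (b = -1 + (-1)² = -1 + 1 = 0)
h(H, r) = 6*H + H*r (h(H, r) = ((-1*(-6))*H + H*r) + 0 = (6*H + H*r) + 0 = 6*H + H*r)
(h(14, o)/58)*(-67 + 436) = ((14*(6 + 20))/58)*(-67 + 436) = ((14*26)*(1/58))*369 = (364*(1/58))*369 = (182/29)*369 = 67158/29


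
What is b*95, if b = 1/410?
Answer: 19/82 ≈ 0.23171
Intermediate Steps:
b = 1/410 ≈ 0.0024390
b*95 = (1/410)*95 = 19/82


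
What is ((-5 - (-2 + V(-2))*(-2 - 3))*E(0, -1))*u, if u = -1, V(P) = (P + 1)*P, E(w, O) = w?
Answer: 0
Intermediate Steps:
V(P) = P*(1 + P) (V(P) = (1 + P)*P = P*(1 + P))
((-5 - (-2 + V(-2))*(-2 - 3))*E(0, -1))*u = ((-5 - (-2 - 2*(1 - 2))*(-2 - 3))*0)*(-1) = ((-5 - (-2 - 2*(-1))*(-5))*0)*(-1) = ((-5 - (-2 + 2)*(-5))*0)*(-1) = ((-5 - 0*(-5))*0)*(-1) = ((-5 - 1*0)*0)*(-1) = ((-5 + 0)*0)*(-1) = -5*0*(-1) = 0*(-1) = 0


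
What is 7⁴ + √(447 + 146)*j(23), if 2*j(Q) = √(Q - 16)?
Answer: 2401 + √4151/2 ≈ 2433.2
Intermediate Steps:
j(Q) = √(-16 + Q)/2 (j(Q) = √(Q - 16)/2 = √(-16 + Q)/2)
7⁴ + √(447 + 146)*j(23) = 7⁴ + √(447 + 146)*(√(-16 + 23)/2) = 2401 + √593*(√7/2) = 2401 + √4151/2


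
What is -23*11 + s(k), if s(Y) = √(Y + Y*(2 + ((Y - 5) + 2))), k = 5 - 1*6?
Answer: -252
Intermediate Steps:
k = -1 (k = 5 - 6 = -1)
s(Y) = √(Y + Y*(-1 + Y)) (s(Y) = √(Y + Y*(2 + ((-5 + Y) + 2))) = √(Y + Y*(2 + (-3 + Y))) = √(Y + Y*(-1 + Y)))
-23*11 + s(k) = -23*11 + √((-1)²) = -253 + √1 = -253 + 1 = -252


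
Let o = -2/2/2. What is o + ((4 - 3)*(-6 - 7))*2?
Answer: -53/2 ≈ -26.500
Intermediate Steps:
o = -½ (o = -2*½*(½) = -1*½ = -½ ≈ -0.50000)
o + ((4 - 3)*(-6 - 7))*2 = -½ + ((4 - 3)*(-6 - 7))*2 = -½ + (1*(-13))*2 = -½ - 13*2 = -½ - 26 = -53/2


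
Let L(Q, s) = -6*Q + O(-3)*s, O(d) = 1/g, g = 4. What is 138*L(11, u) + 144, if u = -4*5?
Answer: -9654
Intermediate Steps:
u = -20
O(d) = ¼ (O(d) = 1/4 = 1*(¼) = ¼)
L(Q, s) = -6*Q + s/4
138*L(11, u) + 144 = 138*(-6*11 + (¼)*(-20)) + 144 = 138*(-66 - 5) + 144 = 138*(-71) + 144 = -9798 + 144 = -9654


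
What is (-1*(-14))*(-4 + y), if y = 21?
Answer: 238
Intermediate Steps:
(-1*(-14))*(-4 + y) = (-1*(-14))*(-4 + 21) = 14*17 = 238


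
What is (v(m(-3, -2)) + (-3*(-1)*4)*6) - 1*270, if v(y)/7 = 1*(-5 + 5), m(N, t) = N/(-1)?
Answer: -198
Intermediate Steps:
m(N, t) = -N (m(N, t) = N*(-1) = -N)
v(y) = 0 (v(y) = 7*(1*(-5 + 5)) = 7*(1*0) = 7*0 = 0)
(v(m(-3, -2)) + (-3*(-1)*4)*6) - 1*270 = (0 + (-3*(-1)*4)*6) - 1*270 = (0 + (3*4)*6) - 270 = (0 + 12*6) - 270 = (0 + 72) - 270 = 72 - 270 = -198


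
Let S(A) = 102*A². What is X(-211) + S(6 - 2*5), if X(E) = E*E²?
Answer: -9392299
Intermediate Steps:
X(E) = E³
X(-211) + S(6 - 2*5) = (-211)³ + 102*(6 - 2*5)² = -9393931 + 102*(6 - 10)² = -9393931 + 102*(-4)² = -9393931 + 102*16 = -9393931 + 1632 = -9392299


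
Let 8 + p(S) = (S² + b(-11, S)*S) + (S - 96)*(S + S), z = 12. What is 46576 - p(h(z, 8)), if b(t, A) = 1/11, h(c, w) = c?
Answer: 533004/11 ≈ 48455.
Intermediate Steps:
b(t, A) = 1/11
p(S) = -8 + S² + S/11 + 2*S*(-96 + S) (p(S) = -8 + ((S² + S/11) + (S - 96)*(S + S)) = -8 + ((S² + S/11) + (-96 + S)*(2*S)) = -8 + ((S² + S/11) + 2*S*(-96 + S)) = -8 + (S² + S/11 + 2*S*(-96 + S)) = -8 + S² + S/11 + 2*S*(-96 + S))
46576 - p(h(z, 8)) = 46576 - (-8 + 3*12² - 2111/11*12) = 46576 - (-8 + 3*144 - 25332/11) = 46576 - (-8 + 432 - 25332/11) = 46576 - 1*(-20668/11) = 46576 + 20668/11 = 533004/11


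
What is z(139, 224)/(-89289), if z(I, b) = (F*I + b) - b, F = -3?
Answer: 139/29763 ≈ 0.0046702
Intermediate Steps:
z(I, b) = -3*I (z(I, b) = (-3*I + b) - b = (b - 3*I) - b = -3*I)
z(139, 224)/(-89289) = -3*139/(-89289) = -417*(-1/89289) = 139/29763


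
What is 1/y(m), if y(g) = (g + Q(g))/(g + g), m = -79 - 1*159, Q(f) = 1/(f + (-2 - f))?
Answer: 952/477 ≈ 1.9958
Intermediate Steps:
Q(f) = -½ (Q(f) = 1/(-2) = -½)
m = -238 (m = -79 - 159 = -238)
y(g) = (-½ + g)/(2*g) (y(g) = (g - ½)/(g + g) = (-½ + g)/((2*g)) = (-½ + g)*(1/(2*g)) = (-½ + g)/(2*g))
1/y(m) = 1/((¼)*(-1 + 2*(-238))/(-238)) = 1/((¼)*(-1/238)*(-1 - 476)) = 1/((¼)*(-1/238)*(-477)) = 1/(477/952) = 952/477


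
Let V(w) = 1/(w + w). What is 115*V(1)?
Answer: 115/2 ≈ 57.500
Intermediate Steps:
V(w) = 1/(2*w)
115*V(1) = 115*((½)/1) = 115*((½)*1) = 115*(½) = 115/2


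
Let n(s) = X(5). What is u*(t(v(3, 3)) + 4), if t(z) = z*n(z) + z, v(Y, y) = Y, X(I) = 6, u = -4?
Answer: -100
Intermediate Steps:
n(s) = 6
t(z) = 7*z (t(z) = z*6 + z = 6*z + z = 7*z)
u*(t(v(3, 3)) + 4) = -4*(7*3 + 4) = -4*(21 + 4) = -4*25 = -100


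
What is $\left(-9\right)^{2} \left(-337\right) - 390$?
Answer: $-27687$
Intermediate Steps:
$\left(-9\right)^{2} \left(-337\right) - 390 = 81 \left(-337\right) - 390 = -27297 - 390 = -27687$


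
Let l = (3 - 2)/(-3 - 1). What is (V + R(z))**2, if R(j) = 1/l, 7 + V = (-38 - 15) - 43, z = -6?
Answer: 11449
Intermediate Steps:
l = -1/4 (l = 1/(-4) = 1*(-1/4) = -1/4 ≈ -0.25000)
V = -103 (V = -7 + ((-38 - 15) - 43) = -7 + (-53 - 43) = -7 - 96 = -103)
R(j) = -4 (R(j) = 1/(-1/4) = -4)
(V + R(z))**2 = (-103 - 4)**2 = (-107)**2 = 11449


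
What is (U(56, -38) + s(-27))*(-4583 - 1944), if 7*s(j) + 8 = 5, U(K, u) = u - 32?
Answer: 3217811/7 ≈ 4.5969e+5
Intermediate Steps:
U(K, u) = -32 + u
s(j) = -3/7 (s(j) = -8/7 + (⅐)*5 = -8/7 + 5/7 = -3/7)
(U(56, -38) + s(-27))*(-4583 - 1944) = ((-32 - 38) - 3/7)*(-4583 - 1944) = (-70 - 3/7)*(-6527) = -493/7*(-6527) = 3217811/7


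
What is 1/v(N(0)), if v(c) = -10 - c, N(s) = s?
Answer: -1/10 ≈ -0.10000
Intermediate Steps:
1/v(N(0)) = 1/(-10 - 1*0) = 1/(-10 + 0) = 1/(-10) = -1/10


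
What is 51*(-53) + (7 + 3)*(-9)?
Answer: -2793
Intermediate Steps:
51*(-53) + (7 + 3)*(-9) = -2703 + 10*(-9) = -2703 - 90 = -2793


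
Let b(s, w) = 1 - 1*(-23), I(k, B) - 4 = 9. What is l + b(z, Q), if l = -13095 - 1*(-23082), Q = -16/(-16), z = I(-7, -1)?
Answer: 10011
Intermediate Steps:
I(k, B) = 13 (I(k, B) = 4 + 9 = 13)
z = 13
Q = 1 (Q = -16*(-1/16) = 1)
b(s, w) = 24 (b(s, w) = 1 + 23 = 24)
l = 9987 (l = -13095 + 23082 = 9987)
l + b(z, Q) = 9987 + 24 = 10011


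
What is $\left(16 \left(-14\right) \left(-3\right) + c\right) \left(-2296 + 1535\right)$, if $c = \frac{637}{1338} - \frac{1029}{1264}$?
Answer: $- \frac{432223750735}{845616} \approx -5.1114 \cdot 10^{5}$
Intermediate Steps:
$c = - \frac{285817}{845616}$ ($c = 637 \cdot \frac{1}{1338} - \frac{1029}{1264} = \frac{637}{1338} - \frac{1029}{1264} = - \frac{285817}{845616} \approx -0.338$)
$\left(16 \left(-14\right) \left(-3\right) + c\right) \left(-2296 + 1535\right) = \left(16 \left(-14\right) \left(-3\right) - \frac{285817}{845616}\right) \left(-2296 + 1535\right) = \left(\left(-224\right) \left(-3\right) - \frac{285817}{845616}\right) \left(-761\right) = \left(672 - \frac{285817}{845616}\right) \left(-761\right) = \frac{567968135}{845616} \left(-761\right) = - \frac{432223750735}{845616}$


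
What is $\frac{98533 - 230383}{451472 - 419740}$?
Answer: $- \frac{65925}{15866} \approx -4.1551$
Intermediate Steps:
$\frac{98533 - 230383}{451472 - 419740} = - \frac{131850}{31732} = \left(-131850\right) \frac{1}{31732} = - \frac{65925}{15866}$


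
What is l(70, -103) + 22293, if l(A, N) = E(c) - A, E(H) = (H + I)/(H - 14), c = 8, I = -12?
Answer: 66671/3 ≈ 22224.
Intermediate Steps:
E(H) = (-12 + H)/(-14 + H) (E(H) = (H - 12)/(H - 14) = (-12 + H)/(-14 + H))
l(A, N) = ⅔ - A (l(A, N) = (-12 + 8)/(-14 + 8) - A = -4/(-6) - A = -⅙*(-4) - A = ⅔ - A)
l(70, -103) + 22293 = (⅔ - 1*70) + 22293 = (⅔ - 70) + 22293 = -208/3 + 22293 = 66671/3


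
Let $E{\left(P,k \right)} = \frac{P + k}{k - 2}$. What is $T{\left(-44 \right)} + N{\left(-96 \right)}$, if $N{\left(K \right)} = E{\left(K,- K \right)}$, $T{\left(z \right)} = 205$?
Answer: $205$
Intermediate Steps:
$E{\left(P,k \right)} = \frac{P + k}{-2 + k}$
$N{\left(K \right)} = 0$ ($N{\left(K \right)} = \frac{K - K}{-2 - K} = \frac{1}{-2 - K} 0 = 0$)
$T{\left(-44 \right)} + N{\left(-96 \right)} = 205 + 0 = 205$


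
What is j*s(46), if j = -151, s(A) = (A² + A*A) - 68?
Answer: -628764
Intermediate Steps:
s(A) = -68 + 2*A² (s(A) = (A² + A²) - 68 = 2*A² - 68 = -68 + 2*A²)
j*s(46) = -151*(-68 + 2*46²) = -151*(-68 + 2*2116) = -151*(-68 + 4232) = -151*4164 = -628764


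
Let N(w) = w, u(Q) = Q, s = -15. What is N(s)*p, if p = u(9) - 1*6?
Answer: -45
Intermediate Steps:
p = 3 (p = 9 - 1*6 = 9 - 6 = 3)
N(s)*p = -15*3 = -45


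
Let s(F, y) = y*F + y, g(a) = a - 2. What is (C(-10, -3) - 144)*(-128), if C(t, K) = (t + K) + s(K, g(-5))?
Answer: 18304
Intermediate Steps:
g(a) = -2 + a
s(F, y) = y + F*y (s(F, y) = F*y + y = y + F*y)
C(t, K) = -7 + t - 6*K (C(t, K) = (t + K) + (-2 - 5)*(1 + K) = (K + t) - 7*(1 + K) = (K + t) + (-7 - 7*K) = -7 + t - 6*K)
(C(-10, -3) - 144)*(-128) = ((-7 - 10 - 6*(-3)) - 144)*(-128) = ((-7 - 10 + 18) - 144)*(-128) = (1 - 144)*(-128) = -143*(-128) = 18304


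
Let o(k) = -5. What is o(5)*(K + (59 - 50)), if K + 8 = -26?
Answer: 125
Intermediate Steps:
K = -34 (K = -8 - 26 = -34)
o(5)*(K + (59 - 50)) = -5*(-34 + (59 - 50)) = -5*(-34 + 9) = -5*(-25) = 125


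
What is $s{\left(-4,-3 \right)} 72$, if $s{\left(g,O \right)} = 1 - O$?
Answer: $288$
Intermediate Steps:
$s{\left(-4,-3 \right)} 72 = \left(1 - -3\right) 72 = \left(1 + 3\right) 72 = 4 \cdot 72 = 288$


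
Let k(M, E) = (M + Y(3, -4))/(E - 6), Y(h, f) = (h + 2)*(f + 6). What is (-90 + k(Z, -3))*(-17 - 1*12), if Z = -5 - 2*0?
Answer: 23635/9 ≈ 2626.1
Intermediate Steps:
Y(h, f) = (2 + h)*(6 + f)
Z = -5 (Z = -5 + 0 = -5)
k(M, E) = (10 + M)/(-6 + E) (k(M, E) = (M + (12 + 2*(-4) + 6*3 - 4*3))/(E - 6) = (M + (12 - 8 + 18 - 12))/(-6 + E) = (M + 10)/(-6 + E) = (10 + M)/(-6 + E))
(-90 + k(Z, -3))*(-17 - 1*12) = (-90 + (10 - 5)/(-6 - 3))*(-17 - 1*12) = (-90 + 5/(-9))*(-17 - 12) = (-90 - ⅑*5)*(-29) = (-90 - 5/9)*(-29) = -815/9*(-29) = 23635/9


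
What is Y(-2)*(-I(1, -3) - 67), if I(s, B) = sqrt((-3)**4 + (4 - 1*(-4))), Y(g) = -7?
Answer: 469 + 7*sqrt(89) ≈ 535.04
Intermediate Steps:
I(s, B) = sqrt(89) (I(s, B) = sqrt(81 + (4 + 4)) = sqrt(81 + 8) = sqrt(89))
Y(-2)*(-I(1, -3) - 67) = -7*(-sqrt(89) - 67) = -7*(-67 - sqrt(89)) = 469 + 7*sqrt(89)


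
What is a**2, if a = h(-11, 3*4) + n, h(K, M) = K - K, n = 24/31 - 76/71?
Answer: 425104/4844401 ≈ 0.087752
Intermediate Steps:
n = -652/2201 (n = 24*(1/31) - 76*1/71 = 24/31 - 76/71 = -652/2201 ≈ -0.29623)
h(K, M) = 0
a = -652/2201 (a = 0 - 652/2201 = -652/2201 ≈ -0.29623)
a**2 = (-652/2201)**2 = 425104/4844401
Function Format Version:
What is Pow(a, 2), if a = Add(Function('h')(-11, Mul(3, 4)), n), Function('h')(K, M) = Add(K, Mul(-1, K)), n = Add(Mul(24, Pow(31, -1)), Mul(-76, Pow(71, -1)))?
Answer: Rational(425104, 4844401) ≈ 0.087752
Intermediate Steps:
n = Rational(-652, 2201) (n = Add(Mul(24, Rational(1, 31)), Mul(-76, Rational(1, 71))) = Add(Rational(24, 31), Rational(-76, 71)) = Rational(-652, 2201) ≈ -0.29623)
Function('h')(K, M) = 0
a = Rational(-652, 2201) (a = Add(0, Rational(-652, 2201)) = Rational(-652, 2201) ≈ -0.29623)
Pow(a, 2) = Pow(Rational(-652, 2201), 2) = Rational(425104, 4844401)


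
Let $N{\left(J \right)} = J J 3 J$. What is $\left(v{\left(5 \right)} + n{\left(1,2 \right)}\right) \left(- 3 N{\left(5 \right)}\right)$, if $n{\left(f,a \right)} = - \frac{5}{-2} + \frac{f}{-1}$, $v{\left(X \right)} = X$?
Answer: $- \frac{14625}{2} \approx -7312.5$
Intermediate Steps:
$N{\left(J \right)} = 3 J^{3}$ ($N{\left(J \right)} = J^{2} \cdot 3 J = 3 J^{2} J = 3 J^{3}$)
$n{\left(f,a \right)} = \frac{5}{2} - f$ ($n{\left(f,a \right)} = \left(-5\right) \left(- \frac{1}{2}\right) + f \left(-1\right) = \frac{5}{2} - f$)
$\left(v{\left(5 \right)} + n{\left(1,2 \right)}\right) \left(- 3 N{\left(5 \right)}\right) = \left(5 + \left(\frac{5}{2} - 1\right)\right) \left(- 3 \cdot 3 \cdot 5^{3}\right) = \left(5 + \left(\frac{5}{2} - 1\right)\right) \left(- 3 \cdot 3 \cdot 125\right) = \left(5 + \frac{3}{2}\right) \left(\left(-3\right) 375\right) = \frac{13}{2} \left(-1125\right) = - \frac{14625}{2}$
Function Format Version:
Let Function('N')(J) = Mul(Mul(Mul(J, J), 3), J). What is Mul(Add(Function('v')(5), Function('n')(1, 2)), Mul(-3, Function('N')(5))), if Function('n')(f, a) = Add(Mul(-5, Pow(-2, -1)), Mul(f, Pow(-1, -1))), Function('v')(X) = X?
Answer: Rational(-14625, 2) ≈ -7312.5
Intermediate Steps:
Function('N')(J) = Mul(3, Pow(J, 3)) (Function('N')(J) = Mul(Mul(Pow(J, 2), 3), J) = Mul(Mul(3, Pow(J, 2)), J) = Mul(3, Pow(J, 3)))
Function('n')(f, a) = Add(Rational(5, 2), Mul(-1, f)) (Function('n')(f, a) = Add(Mul(-5, Rational(-1, 2)), Mul(f, -1)) = Add(Rational(5, 2), Mul(-1, f)))
Mul(Add(Function('v')(5), Function('n')(1, 2)), Mul(-3, Function('N')(5))) = Mul(Add(5, Add(Rational(5, 2), Mul(-1, 1))), Mul(-3, Mul(3, Pow(5, 3)))) = Mul(Add(5, Add(Rational(5, 2), -1)), Mul(-3, Mul(3, 125))) = Mul(Add(5, Rational(3, 2)), Mul(-3, 375)) = Mul(Rational(13, 2), -1125) = Rational(-14625, 2)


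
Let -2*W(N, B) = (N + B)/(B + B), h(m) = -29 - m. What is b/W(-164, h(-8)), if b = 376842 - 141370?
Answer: -19779648/185 ≈ -1.0692e+5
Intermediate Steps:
b = 235472
W(N, B) = -(B + N)/(4*B) (W(N, B) = -(N + B)/(2*(B + B)) = -(B + N)/(2*(2*B)) = -(B + N)*1/(2*B)/2 = -(B + N)/(4*B))
b/W(-164, h(-8)) = 235472/(((-(-29 - 1*(-8)) - 1*(-164))/(4*(-29 - 1*(-8))))) = 235472/(((-(-29 + 8) + 164)/(4*(-29 + 8)))) = 235472/(((¼)*(-1*(-21) + 164)/(-21))) = 235472/(((¼)*(-1/21)*(21 + 164))) = 235472/(((¼)*(-1/21)*185)) = 235472/(-185/84) = 235472*(-84/185) = -19779648/185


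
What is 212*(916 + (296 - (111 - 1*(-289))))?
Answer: 172144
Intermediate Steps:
212*(916 + (296 - (111 - 1*(-289)))) = 212*(916 + (296 - (111 + 289))) = 212*(916 + (296 - 1*400)) = 212*(916 + (296 - 400)) = 212*(916 - 104) = 212*812 = 172144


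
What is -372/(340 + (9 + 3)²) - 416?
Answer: -50429/121 ≈ -416.77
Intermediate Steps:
-372/(340 + (9 + 3)²) - 416 = -372/(340 + 12²) - 416 = -372/(340 + 144) - 416 = -372/484 - 416 = -372*1/484 - 416 = -93/121 - 416 = -50429/121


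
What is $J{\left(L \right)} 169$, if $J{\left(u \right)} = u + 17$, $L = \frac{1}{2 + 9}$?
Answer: $\frac{31772}{11} \approx 2888.4$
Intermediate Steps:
$L = \frac{1}{11} \approx 0.090909$
$J{\left(u \right)} = 17 + u$
$J{\left(L \right)} 169 = \left(17 + \frac{1}{11}\right) 169 = \frac{188}{11} \cdot 169 = \frac{31772}{11}$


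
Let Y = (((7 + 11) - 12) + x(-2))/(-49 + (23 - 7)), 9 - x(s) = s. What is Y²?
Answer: 289/1089 ≈ 0.26538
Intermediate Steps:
x(s) = 9 - s
Y = -17/33 (Y = (((7 + 11) - 12) + (9 - 1*(-2)))/(-49 + (23 - 7)) = ((18 - 12) + (9 + 2))/(-49 + 16) = (6 + 11)/(-33) = 17*(-1/33) = -17/33 ≈ -0.51515)
Y² = (-17/33)² = 289/1089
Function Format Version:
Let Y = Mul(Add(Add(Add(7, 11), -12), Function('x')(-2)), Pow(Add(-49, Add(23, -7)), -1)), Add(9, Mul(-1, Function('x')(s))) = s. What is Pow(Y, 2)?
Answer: Rational(289, 1089) ≈ 0.26538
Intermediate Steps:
Function('x')(s) = Add(9, Mul(-1, s))
Y = Rational(-17, 33) (Y = Mul(Add(Add(Add(7, 11), -12), Add(9, Mul(-1, -2))), Pow(Add(-49, Add(23, -7)), -1)) = Mul(Add(Add(18, -12), Add(9, 2)), Pow(Add(-49, 16), -1)) = Mul(Add(6, 11), Pow(-33, -1)) = Mul(17, Rational(-1, 33)) = Rational(-17, 33) ≈ -0.51515)
Pow(Y, 2) = Pow(Rational(-17, 33), 2) = Rational(289, 1089)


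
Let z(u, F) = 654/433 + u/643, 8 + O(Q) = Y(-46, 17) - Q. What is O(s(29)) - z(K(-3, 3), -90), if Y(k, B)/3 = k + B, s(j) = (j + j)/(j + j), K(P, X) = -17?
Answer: -27141385/278419 ≈ -97.484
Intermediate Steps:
s(j) = 1 (s(j) = (2*j)/((2*j)) = (2*j)*(1/(2*j)) = 1)
Y(k, B) = 3*B + 3*k (Y(k, B) = 3*(k + B) = 3*(B + k) = 3*B + 3*k)
O(Q) = -95 - Q (O(Q) = -8 + ((3*17 + 3*(-46)) - Q) = -8 + ((51 - 138) - Q) = -8 + (-87 - Q) = -95 - Q)
z(u, F) = 654/433 + u/643 (z(u, F) = 654*(1/433) + u*(1/643) = 654/433 + u/643)
O(s(29)) - z(K(-3, 3), -90) = (-95 - 1*1) - (654/433 + (1/643)*(-17)) = (-95 - 1) - (654/433 - 17/643) = -96 - 1*413161/278419 = -96 - 413161/278419 = -27141385/278419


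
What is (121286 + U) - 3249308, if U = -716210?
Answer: -3844232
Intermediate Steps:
(121286 + U) - 3249308 = (121286 - 716210) - 3249308 = -594924 - 3249308 = -3844232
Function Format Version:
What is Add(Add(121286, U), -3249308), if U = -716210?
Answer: -3844232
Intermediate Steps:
Add(Add(121286, U), -3249308) = Add(Add(121286, -716210), -3249308) = Add(-594924, -3249308) = -3844232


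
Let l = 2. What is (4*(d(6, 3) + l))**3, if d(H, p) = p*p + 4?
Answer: 216000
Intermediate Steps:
d(H, p) = 4 + p**2 (d(H, p) = p**2 + 4 = 4 + p**2)
(4*(d(6, 3) + l))**3 = (4*((4 + 3**2) + 2))**3 = (4*((4 + 9) + 2))**3 = (4*(13 + 2))**3 = (4*15)**3 = 60**3 = 216000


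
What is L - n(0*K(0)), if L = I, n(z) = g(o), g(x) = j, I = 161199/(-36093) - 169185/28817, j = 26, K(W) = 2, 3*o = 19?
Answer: -12598019098/346697327 ≈ -36.337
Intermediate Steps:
o = 19/3 (o = (⅓)*19 = 19/3 ≈ 6.3333)
I = -3583888596/346697327 (I = 161199*(-1/36093) - 169185*1/28817 = -53733/12031 - 169185/28817 = -3583888596/346697327 ≈ -10.337)
g(x) = 26
n(z) = 26
L = -3583888596/346697327 ≈ -10.337
L - n(0*K(0)) = -3583888596/346697327 - 1*26 = -3583888596/346697327 - 26 = -12598019098/346697327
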